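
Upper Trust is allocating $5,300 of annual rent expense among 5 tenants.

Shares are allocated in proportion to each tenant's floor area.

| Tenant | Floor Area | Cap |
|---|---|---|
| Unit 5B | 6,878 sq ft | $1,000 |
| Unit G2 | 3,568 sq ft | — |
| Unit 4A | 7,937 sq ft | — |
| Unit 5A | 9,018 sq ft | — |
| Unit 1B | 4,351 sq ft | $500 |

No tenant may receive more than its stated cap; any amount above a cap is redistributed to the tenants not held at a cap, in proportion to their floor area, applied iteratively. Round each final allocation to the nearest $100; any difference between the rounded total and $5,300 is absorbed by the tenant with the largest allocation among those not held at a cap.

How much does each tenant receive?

Total floor area = 31,752.
Unconstrained shares: Unit 5B 1,148.07; Unit G2 595.57; Unit 4A 1,324.83; Unit 5A 1,505.27; Unit 1B 726.26.
Cap binds for Unit 5B ($1,000), Unit 1B ($500); remaining pool $3,800 reallocated over remaining floor area 20,523.
Remaining shares: Unit G2 660.64 → $700; Unit 4A 1,469.60 → $1,500; Unit 5A 1,669.76 → $1,700.
Rounding difference −$100 applied to Unit 5A → $1,600.

Unit 5B: $1,000 · Unit G2: $700 · Unit 4A: $1,500 · Unit 5A: $1,600 · Unit 1B: $500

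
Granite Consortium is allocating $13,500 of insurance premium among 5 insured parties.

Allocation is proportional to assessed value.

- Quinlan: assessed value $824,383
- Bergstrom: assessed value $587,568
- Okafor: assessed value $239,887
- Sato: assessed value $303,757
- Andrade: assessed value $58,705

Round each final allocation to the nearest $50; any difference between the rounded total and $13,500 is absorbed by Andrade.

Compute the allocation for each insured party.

Sum of assessed value: 2,014,300.
Unrounded shares: Quinlan 824,383/2,014,300 × $13,500 = 5,525.08; Bergstrom 587,568/2,014,300 × $13,500 = 3,937.93; Okafor 239,887/2,014,300 × $13,500 = 1,607.74; Sato 303,757/2,014,300 × $13,500 = 2,035.80; Andrade 58,705/2,014,300 × $13,500 = 393.45.
After rounding ($50): Quinlan $5,550; Bergstrom $3,950; Okafor $1,600; Sato $2,050; Andrade $400. Sum = $13,550.
Difference $13,500 − $13,550 = −$50 applied to Andrade: Andrade becomes $350.

Quinlan: $5,550; Bergstrom: $3,950; Okafor: $1,600; Sato: $2,050; Andrade: $350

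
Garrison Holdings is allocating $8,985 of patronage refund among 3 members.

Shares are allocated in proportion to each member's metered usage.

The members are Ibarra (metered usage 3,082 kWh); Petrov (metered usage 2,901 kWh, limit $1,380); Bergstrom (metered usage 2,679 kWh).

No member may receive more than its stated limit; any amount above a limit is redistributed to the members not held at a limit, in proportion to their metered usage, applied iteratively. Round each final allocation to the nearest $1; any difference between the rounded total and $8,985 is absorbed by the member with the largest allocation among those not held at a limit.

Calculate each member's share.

Ibarra: $4,068 · Petrov: $1,380 · Bergstrom: $3,537

Total metered usage = 8,662.
Unconstrained shares: Ibarra 3,196.93; Petrov 3,009.18; Bergstrom 2,778.90.
Cap binds for Petrov ($1,380); residual $7,605 reallocated over remaining metered usage 5,761.
Redistributed shares: Ibarra 4,068.497 → $4,068; Bergstrom 3,536.503 → $3,537.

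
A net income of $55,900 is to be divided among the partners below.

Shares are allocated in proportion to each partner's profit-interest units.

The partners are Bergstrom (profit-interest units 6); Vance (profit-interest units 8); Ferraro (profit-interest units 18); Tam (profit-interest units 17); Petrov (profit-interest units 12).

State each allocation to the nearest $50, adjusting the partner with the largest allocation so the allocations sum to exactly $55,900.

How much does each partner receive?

Bergstrom: $5,500; Vance: $7,350; Ferraro: $16,450; Tam: $15,600; Petrov: $11,000

Total profit-interest units = 61.
Raw shares: Bergstrom 6/61 × $55,900 = 5,498.36; Vance 8/61 × $55,900 = 7,331.15; Ferraro 18/61 × $55,900 = 16,495.08; Tam 17/61 × $55,900 = 15,578.69; Petrov 12/61 × $55,900 = 10,996.72.
Rounded to nearest $50: Bergstrom $5,500; Vance $7,350; Ferraro $16,500; Tam $15,600; Petrov $11,000. Sum = $55,950.
Difference $55,900 − $55,950 = −$50 applied to largest allocation (Ferraro): Ferraro becomes $16,450.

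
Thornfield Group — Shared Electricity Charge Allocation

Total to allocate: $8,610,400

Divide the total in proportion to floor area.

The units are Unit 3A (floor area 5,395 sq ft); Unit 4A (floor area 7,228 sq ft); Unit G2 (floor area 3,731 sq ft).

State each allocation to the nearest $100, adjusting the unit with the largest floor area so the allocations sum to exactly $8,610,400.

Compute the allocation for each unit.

Unit 3A: $2,840,500 | Unit 4A: $3,805,500 | Unit G2: $1,964,400

Total floor area = 16,354.
Raw shares: Unit 3A 5,395/16,354 × $8,610,400 = 2,840,473.77; Unit 4A 7,228/16,354 × $8,610,400 = 3,805,550.40; Unit G2 3,731/16,354 × $8,610,400 = 1,964,375.83.
At nearest $100: Unit 3A $2,840,500; Unit 4A $3,805,600; Unit G2 $1,964,400. Sum = $8,610,500.
Difference $8,610,400 − $8,610,500 = −$100 applied to largest floor area (Unit 4A): Unit 4A becomes $3,805,500.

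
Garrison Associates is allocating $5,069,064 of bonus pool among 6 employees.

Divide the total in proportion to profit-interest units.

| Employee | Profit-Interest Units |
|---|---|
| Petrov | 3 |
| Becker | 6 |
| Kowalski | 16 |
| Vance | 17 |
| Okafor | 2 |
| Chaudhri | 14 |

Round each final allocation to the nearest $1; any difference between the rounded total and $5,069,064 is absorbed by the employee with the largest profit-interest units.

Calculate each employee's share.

Profit-interest units total: 58.
Proportional shares: Petrov 3/58 × $5,069,064 = 262,192.97; Becker 6/58 × $5,069,064 = 524,385.93; Kowalski 16/58 × $5,069,064 = 1,398,362.48; Vance 17/58 × $5,069,064 = 1,485,760.14; Okafor 2/58 × $5,069,064 = 174,795.31; Chaudhri 14/58 × $5,069,064 = 1,223,567.17.
After rounding ($1): Petrov $262,193; Becker $524,386; Kowalski $1,398,362; Vance $1,485,760; Okafor $174,795; Chaudhri $1,223,567. Sum = $5,069,063.
Difference $5,069,064 − $5,069,063 = +$1 applied to largest profit-interest units (Vance): Vance becomes $1,485,761.

Petrov: $262,193 · Becker: $524,386 · Kowalski: $1,398,362 · Vance: $1,485,761 · Okafor: $174,795 · Chaudhri: $1,223,567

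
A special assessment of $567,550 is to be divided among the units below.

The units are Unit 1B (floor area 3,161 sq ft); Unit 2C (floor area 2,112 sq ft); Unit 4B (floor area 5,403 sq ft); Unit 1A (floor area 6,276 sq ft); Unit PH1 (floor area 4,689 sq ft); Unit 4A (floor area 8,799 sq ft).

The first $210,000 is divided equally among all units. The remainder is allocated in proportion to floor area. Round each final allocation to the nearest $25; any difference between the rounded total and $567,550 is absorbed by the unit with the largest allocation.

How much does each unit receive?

Unit 1B: $72,125 | Unit 2C: $59,800 | Unit 4B: $98,475 | Unit 1A: $108,725 | Unit PH1: $90,075 | Unit 4A: $138,350

$210,000 shared equally gives $35,000 per unit.
Remainder $357,550 by floor area (total 30,440): Unit 1B 37,129.29 → $37,125; Unit 2C 24,807.67 → $24,800; Unit 4B 63,463.95 → $63,475; Unit 1A 73,718.26 → $73,725; Unit PH1 55,077.27 → $55,075; Unit 4A 103,353.56 → $103,350.
Totals: Unit 1B $35,000 + $37,125 = $72,125; Unit 2C $35,000 + $24,800 = $59,800; Unit 4B $35,000 + $63,475 = $98,475; Unit 1A $35,000 + $73,725 = $108,725; Unit PH1 $35,000 + $55,075 = $90,075; Unit 4A $35,000 + $103,350 = $138,350.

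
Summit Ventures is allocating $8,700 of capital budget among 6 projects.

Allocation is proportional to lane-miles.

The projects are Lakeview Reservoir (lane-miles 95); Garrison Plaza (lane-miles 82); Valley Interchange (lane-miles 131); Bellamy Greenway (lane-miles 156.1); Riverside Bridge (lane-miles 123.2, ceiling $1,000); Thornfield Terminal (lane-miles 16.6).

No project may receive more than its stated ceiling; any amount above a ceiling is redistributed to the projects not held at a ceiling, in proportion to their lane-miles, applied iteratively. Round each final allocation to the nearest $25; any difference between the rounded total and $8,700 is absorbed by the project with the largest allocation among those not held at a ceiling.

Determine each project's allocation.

Sum of lane-miles: 603.9.
Proportional shares (ignoring caps): Lakeview Reservoir 1,368.60; Garrison Plaza 1,181.32; Valley Interchange 1,887.23; Bellamy Greenway 2,248.83; Riverside Bridge 1,774.86; Thornfield Terminal 239.15.
Held at cap: Riverside Bridge ($1,000); remaining pool $7,700 reallocated over remaining lane-miles 480.7.
Remaining shares: Lakeview Reservoir 1,521.74 → $1,525; Garrison Plaza 1,313.50 → $1,325; Valley Interchange 2,098.40 → $2,100; Bellamy Greenway 2,500.46 → $2,500; Thornfield Terminal 265.90 → $275.
Rounding difference −$25 applied to Bellamy Greenway → $2,475.

Lakeview Reservoir: $1,525 | Garrison Plaza: $1,325 | Valley Interchange: $2,100 | Bellamy Greenway: $2,475 | Riverside Bridge: $1,000 | Thornfield Terminal: $275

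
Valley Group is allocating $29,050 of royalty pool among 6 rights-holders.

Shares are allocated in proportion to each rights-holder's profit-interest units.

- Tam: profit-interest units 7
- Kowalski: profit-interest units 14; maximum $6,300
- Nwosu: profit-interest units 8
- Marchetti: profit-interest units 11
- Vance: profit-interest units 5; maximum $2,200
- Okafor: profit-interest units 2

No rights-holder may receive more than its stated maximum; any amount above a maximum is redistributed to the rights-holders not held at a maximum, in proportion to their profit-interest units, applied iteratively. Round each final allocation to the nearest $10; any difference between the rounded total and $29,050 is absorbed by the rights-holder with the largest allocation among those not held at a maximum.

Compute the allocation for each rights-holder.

Tam: $5,140 | Kowalski: $6,300 | Nwosu: $5,870 | Marchetti: $8,070 | Vance: $2,200 | Okafor: $1,470

Combined profit-interest units = 47.
Unconstrained shares: Tam 4,326.60; Kowalski 8,653.19; Nwosu 4,944.68; Marchetti 6,798.94; Vance 3,090.43; Okafor 1,236.17.
Cap binds for Kowalski ($6,300), Vance ($2,200); balance $20,550 reallocated over remaining profit-interest units 28.
Redistributed shares: Tam 5,137.50 → $5,140; Nwosu 5,871.43 → $5,870; Marchetti 8,073.21 → $8,070; Okafor 1,467.86 → $1,470.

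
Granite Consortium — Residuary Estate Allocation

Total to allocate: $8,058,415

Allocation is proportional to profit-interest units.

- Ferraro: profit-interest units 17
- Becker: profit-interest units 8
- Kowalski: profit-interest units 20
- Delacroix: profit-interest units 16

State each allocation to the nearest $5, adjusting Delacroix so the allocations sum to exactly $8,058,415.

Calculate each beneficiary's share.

Combined profit-interest units = 61.
Proportional shares: Ferraro 17/61 × $8,058,415 = 2,245,787.79; Becker 8/61 × $8,058,415 = 1,056,841.31; Kowalski 20/61 × $8,058,415 = 2,642,103.28; Delacroix 16/61 × $8,058,415 = 2,113,682.62.
At nearest $5: Ferraro $2,245,790; Becker $1,056,840; Kowalski $2,642,105; Delacroix $2,113,685. Sum = $8,058,420.
Difference $8,058,415 − $8,058,420 = −$5 applied to Delacroix: Delacroix becomes $2,113,680.

Ferraro: $2,245,790 | Becker: $1,056,840 | Kowalski: $2,642,105 | Delacroix: $2,113,680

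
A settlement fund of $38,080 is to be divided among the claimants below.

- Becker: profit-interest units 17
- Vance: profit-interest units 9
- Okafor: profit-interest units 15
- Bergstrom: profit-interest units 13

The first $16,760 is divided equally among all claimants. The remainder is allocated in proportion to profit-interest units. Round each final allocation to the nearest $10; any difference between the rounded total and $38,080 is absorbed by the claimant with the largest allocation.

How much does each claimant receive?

$16,760 shared equally gives $4,190 per claimant.
Remainder $21,320 by profit-interest units (total 54): Becker 6,711.85 → $6,710; Vance 3,553.33 → $3,550; Okafor 5,922.22 → $5,920; Bergstrom 5,132.59 → $5,130.
Rounding difference +$10 on remainder applied to Becker.
Totals: Becker $4,190 + $6,720 = $10,910; Vance $4,190 + $3,550 = $7,740; Okafor $4,190 + $5,920 = $10,110; Bergstrom $4,190 + $5,130 = $9,320.

Becker: $10,910; Vance: $7,740; Okafor: $10,110; Bergstrom: $9,320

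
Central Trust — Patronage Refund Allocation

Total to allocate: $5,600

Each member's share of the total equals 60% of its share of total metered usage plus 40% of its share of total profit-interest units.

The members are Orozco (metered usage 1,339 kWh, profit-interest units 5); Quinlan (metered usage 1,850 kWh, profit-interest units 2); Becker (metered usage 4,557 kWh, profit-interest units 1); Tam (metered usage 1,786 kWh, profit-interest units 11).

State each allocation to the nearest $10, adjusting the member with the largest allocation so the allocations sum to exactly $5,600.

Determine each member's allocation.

Totals — metered usage 9,532, profit-interest units 19.
Composite weights (60% metered usage + 40% profit-interest units): Orozco 0.1895; Quinlan 0.1586; Becker 0.3079; Tam 0.3440.
Unrounded shares: Orozco 1,061.47; Quinlan 887.91; Becker 1,724.22; Tam 1,926.40.
At nearest $10: Orozco $1,060; Quinlan $890; Becker $1,720; Tam $1,930. Sum = $5,600.
Rounded total matches; no reconciliation needed.

Orozco: $1,060 · Quinlan: $890 · Becker: $1,720 · Tam: $1,930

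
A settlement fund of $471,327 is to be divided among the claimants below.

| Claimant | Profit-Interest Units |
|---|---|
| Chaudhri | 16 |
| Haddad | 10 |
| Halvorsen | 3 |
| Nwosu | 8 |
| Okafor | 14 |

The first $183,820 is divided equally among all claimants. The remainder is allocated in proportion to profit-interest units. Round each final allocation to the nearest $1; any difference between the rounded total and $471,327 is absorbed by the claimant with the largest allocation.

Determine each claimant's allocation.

First tranche $183,820 split equally: $36,764 each.
Remainder $287,507 by profit-interest units (total 51): Chaudhri 90,198.27 → $90,198; Haddad 56,373.92 → $56,374; Halvorsen 16,912.18 → $16,912; Nwosu 45,099.14 → $45,099; Okafor 78,923.49 → $78,923.
Rounding difference +$1 on remainder applied to Chaudhri.
Totals: Chaudhri $36,764 + $90,199 = $126,963; Haddad $36,764 + $56,374 = $93,138; Halvorsen $36,764 + $16,912 = $53,676; Nwosu $36,764 + $45,099 = $81,863; Okafor $36,764 + $78,923 = $115,687.

Chaudhri: $126,963 | Haddad: $93,138 | Halvorsen: $53,676 | Nwosu: $81,863 | Okafor: $115,687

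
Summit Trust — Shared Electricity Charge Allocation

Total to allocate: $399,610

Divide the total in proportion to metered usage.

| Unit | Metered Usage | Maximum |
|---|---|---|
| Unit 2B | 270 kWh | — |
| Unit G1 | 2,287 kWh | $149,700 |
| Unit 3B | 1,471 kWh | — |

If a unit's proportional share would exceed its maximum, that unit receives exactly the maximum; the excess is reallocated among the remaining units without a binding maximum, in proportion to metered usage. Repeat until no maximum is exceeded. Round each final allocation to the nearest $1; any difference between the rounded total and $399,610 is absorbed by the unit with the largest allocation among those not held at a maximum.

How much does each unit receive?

Total metered usage = 4,028.
Pro-rata shares before constraints: Unit 2B 26,786.17; Unit G1 226,888.80; Unit 3B 145,935.03.
Held at cap: Unit G1 ($149,700); balance $249,910 reallocated over remaining metered usage 1,741.
Shares after redistribution: Unit 2B 38,756.86 → $38,757; Unit 3B 211,153.14 → $211,153.

Unit 2B: $38,757; Unit G1: $149,700; Unit 3B: $211,153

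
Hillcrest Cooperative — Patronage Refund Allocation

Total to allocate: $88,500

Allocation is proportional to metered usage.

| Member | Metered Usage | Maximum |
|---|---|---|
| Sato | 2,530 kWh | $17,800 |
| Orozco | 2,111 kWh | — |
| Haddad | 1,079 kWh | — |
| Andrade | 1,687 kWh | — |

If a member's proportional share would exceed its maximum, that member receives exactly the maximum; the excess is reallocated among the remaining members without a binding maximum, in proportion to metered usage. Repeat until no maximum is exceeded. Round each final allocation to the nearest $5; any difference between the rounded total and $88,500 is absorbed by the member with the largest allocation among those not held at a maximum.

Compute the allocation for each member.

Combined metered usage = 7,407.
Unconstrained shares: Sato 30,228.84; Orozco 25,222.56; Haddad 12,892.06; Andrade 20,156.54.
Cap binds for Sato ($17,800); balance $70,700 reallocated over remaining metered usage 4,877.
Redistributed shares: Orozco 30,602.36 → $30,600; Haddad 15,641.85 → $15,640; Andrade 24,455.79 → $24,455.
Rounding difference +$5 applied to Orozco → $30,605.

Sato: $17,800 | Orozco: $30,605 | Haddad: $15,640 | Andrade: $24,455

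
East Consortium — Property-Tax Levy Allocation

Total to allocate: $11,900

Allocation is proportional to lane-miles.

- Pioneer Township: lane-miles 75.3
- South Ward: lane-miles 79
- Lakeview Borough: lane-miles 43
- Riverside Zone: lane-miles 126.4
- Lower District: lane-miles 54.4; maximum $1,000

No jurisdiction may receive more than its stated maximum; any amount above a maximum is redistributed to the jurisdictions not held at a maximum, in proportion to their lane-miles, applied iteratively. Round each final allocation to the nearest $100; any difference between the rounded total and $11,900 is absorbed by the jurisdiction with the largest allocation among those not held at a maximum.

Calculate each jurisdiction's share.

Lane-miles total: 378.1.
Unconstrained shares: Pioneer Township 2,369.93; South Ward 2,486.38; Lakeview Borough 1,353.35; Riverside Zone 3,978.21; Lower District 1,712.14.
Capped: Lower District ($1,000); balance $10,900 reallocated over remaining lane-miles 323.7.
Remaining shares: Pioneer Township 2,535.59 → $2,500; South Ward 2,660.18 → $2,700; Lakeview Borough 1,447.95 → $1,400; Riverside Zone 4,256.29 → $4,300.

Pioneer Township: $2,500 · South Ward: $2,700 · Lakeview Borough: $1,400 · Riverside Zone: $4,300 · Lower District: $1,000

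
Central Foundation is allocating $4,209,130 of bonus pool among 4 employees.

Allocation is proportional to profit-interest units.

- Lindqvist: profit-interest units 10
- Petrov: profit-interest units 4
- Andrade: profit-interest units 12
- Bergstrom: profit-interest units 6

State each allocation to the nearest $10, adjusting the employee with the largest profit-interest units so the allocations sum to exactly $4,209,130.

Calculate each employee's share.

Profit-interest units total: 32.
Proportional shares: Lindqvist 10/32 × $4,209,130 = 1,315,353.12; Petrov 4/32 × $4,209,130 = 526,141.25; Andrade 12/32 × $4,209,130 = 1,578,423.75; Bergstrom 6/32 × $4,209,130 = 789,211.88.
At nearest $10: Lindqvist $1,315,350; Petrov $526,140; Andrade $1,578,420; Bergstrom $789,210. Sum = $4,209,120.
Difference $4,209,130 − $4,209,120 = +$10 applied to largest profit-interest units (Andrade): Andrade becomes $1,578,430.

Lindqvist: $1,315,350; Petrov: $526,140; Andrade: $1,578,430; Bergstrom: $789,210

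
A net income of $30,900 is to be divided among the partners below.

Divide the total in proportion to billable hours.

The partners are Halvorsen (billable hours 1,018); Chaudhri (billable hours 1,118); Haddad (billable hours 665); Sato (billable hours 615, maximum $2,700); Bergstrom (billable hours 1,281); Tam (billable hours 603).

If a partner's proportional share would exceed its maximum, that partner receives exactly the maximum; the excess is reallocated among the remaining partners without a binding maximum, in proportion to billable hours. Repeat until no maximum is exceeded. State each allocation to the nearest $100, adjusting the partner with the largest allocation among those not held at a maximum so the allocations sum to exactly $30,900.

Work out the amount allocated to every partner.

Halvorsen: $6,100 | Chaudhri: $6,700 | Haddad: $4,000 | Sato: $2,700 | Bergstrom: $7,800 | Tam: $3,600

Combined billable hours = 5,300.
Pro-rata shares before constraints: Halvorsen 5,935.13; Chaudhri 6,518.15; Haddad 3,877.08; Sato 3,585.57; Bergstrom 7,468.47; Tam 3,515.60.
Held at cap: Sato ($2,700); remaining pool $28,200 reallocated over remaining billable hours 4,685.
Shares after redistribution: Halvorsen 6,127.56 → $6,100; Chaudhri 6,729.48 → $6,700; Haddad 4,002.77 → $4,000; Bergstrom 7,710.61 → $7,700; Tam 3,629.58 → $3,600.
Rounding difference +$100 applied to Bergstrom → $7,800.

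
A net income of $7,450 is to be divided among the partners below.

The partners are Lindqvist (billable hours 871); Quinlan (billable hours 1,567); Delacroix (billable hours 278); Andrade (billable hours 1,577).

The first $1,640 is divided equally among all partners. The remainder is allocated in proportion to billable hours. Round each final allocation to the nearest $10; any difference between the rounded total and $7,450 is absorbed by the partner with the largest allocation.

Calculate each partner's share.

Lindqvist: $1,590; Quinlan: $2,530; Delacroix: $790; Andrade: $2,540

First tranche $1,640 split equally: $410 each.
Remainder $5,810 by billable hours (total 4,293): Lindqvist 1,178.78 → $1,180; Quinlan 2,120.72 → $2,120; Delacroix 376.24 → $380; Andrade 2,134.26 → $2,130.
Totals: Lindqvist $410 + $1,180 = $1,590; Quinlan $410 + $2,120 = $2,530; Delacroix $410 + $380 = $790; Andrade $410 + $2,130 = $2,540.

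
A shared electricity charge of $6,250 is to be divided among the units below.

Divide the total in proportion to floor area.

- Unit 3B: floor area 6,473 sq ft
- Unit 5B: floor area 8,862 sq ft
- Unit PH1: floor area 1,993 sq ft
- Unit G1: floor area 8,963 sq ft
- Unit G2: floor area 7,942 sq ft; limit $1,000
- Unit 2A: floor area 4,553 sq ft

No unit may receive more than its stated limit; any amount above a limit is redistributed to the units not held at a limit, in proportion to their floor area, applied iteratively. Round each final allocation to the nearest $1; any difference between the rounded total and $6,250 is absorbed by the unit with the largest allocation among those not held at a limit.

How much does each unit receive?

Unit 3B: $1,102; Unit 5B: $1,508; Unit PH1: $339; Unit G1: $1,526; Unit G2: $1,000; Unit 2A: $775

Total floor area = 38,786.
Pro-rata shares before constraints: Unit 3B 1,043.06; Unit 5B 1,428.03; Unit PH1 321.15; Unit G1 1,444.30; Unit G2 1,279.78; Unit 2A 733.67.
Capped: Unit G2 ($1,000); balance $5,250 reallocated over remaining floor area 30,844.
Shares after redistribution: Unit 3B 1,101.78 → $1,102; Unit 5B 1,508.41 → $1,508; Unit PH1 339.23 → $339; Unit G1 1,525.60 → $1,526; Unit 2A 774.97 → $775.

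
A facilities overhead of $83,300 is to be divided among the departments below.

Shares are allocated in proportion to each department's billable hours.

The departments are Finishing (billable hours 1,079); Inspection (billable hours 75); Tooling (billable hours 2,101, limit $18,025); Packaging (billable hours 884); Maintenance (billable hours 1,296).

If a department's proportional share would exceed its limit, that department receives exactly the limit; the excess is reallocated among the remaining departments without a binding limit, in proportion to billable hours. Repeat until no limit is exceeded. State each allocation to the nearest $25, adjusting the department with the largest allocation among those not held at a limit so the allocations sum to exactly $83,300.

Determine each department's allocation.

Finishing: $21,125 | Inspection: $1,475 | Tooling: $18,025 | Packaging: $17,300 | Maintenance: $25,375

Total billable hours = 5,435.
Pro-rata shares before constraints: Finishing 16,537.39; Inspection 1,149.49; Tooling 32,201.16; Packaging 13,548.70; Maintenance 19,863.26.
Held at cap: Tooling ($18,025); balance $65,275 reallocated over remaining billable hours 3,334.
Remaining shares: Finishing 21,125.29 → $21,125; Inspection 1,468.39 → $1,475; Packaging 17,307.47 → $17,300; Maintenance 25,373.85 → $25,375.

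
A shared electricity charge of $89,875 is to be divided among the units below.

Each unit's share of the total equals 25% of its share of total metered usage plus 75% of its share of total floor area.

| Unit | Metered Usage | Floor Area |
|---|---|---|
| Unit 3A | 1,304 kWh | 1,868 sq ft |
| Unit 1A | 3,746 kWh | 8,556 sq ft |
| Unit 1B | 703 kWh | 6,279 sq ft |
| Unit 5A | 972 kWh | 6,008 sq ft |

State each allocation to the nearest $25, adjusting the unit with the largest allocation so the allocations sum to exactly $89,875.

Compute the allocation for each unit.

Totals — metered usage 6,725, floor area 22,711.
Blended shares (25% metered usage + 75% floor area): Unit 3A 0.1102; Unit 1A 0.4218; Unit 1B 0.2335; Unit 5A 0.2345.
Unrounded shares: Unit 3A 9,900.99; Unit 1A 37,909.89; Unit 1B 20,984.85; Unit 5A 21,079.27.
At nearest $25: Unit 3A $9,900; Unit 1A $37,900; Unit 1B $20,975; Unit 5A $21,075. Sum = $89,850.
Difference $89,875 − $89,850 = +$25 applied to largest allocation (Unit 1A): Unit 1A becomes $37,925.

Unit 3A: $9,900 · Unit 1A: $37,925 · Unit 1B: $20,975 · Unit 5A: $21,075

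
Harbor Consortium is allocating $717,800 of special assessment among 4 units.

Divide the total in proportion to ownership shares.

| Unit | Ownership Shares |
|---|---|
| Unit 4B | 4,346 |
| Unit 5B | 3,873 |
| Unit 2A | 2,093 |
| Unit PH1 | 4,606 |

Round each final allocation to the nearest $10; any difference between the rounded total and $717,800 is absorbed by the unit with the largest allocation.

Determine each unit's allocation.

Unit 4B: $209,110 · Unit 5B: $186,350 · Unit 2A: $100,710 · Unit PH1: $221,630

Combined ownership shares = 14,918.
Unrounded shares: Unit 4B 4,346/14,918 × $717,800 = 209,113.74; Unit 5B 3,873/14,918 × $717,800 = 186,354.70; Unit 2A 2,093/14,918 × $717,800 = 100,707.56; Unit PH1 4,606/14,918 × $717,800 = 221,624.00.
After rounding ($10): Unit 4B $209,110; Unit 5B $186,350; Unit 2A $100,710; Unit PH1 $221,620. Sum = $717,790.
Difference $717,800 − $717,790 = +$10 applied to largest allocation (Unit PH1): Unit PH1 becomes $221,630.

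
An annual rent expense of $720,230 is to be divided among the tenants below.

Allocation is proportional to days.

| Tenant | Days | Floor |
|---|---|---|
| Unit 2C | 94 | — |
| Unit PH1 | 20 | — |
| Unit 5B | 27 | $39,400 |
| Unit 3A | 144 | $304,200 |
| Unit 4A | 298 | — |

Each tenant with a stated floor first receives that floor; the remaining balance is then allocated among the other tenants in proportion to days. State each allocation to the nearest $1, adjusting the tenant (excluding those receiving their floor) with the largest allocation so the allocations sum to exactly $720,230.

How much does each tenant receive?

Unit 2C: $85,930; Unit PH1: $18,283; Unit 5B: $39,400; Unit 3A: $304,200; Unit 4A: $272,417

Minimums first: Unit 5B $39,400; Unit 3A $304,200. Residual $376,630.
Residual split over remaining days 412: Unit 2C 85,930.15 → $85,930; Unit PH1 18,283.01 → $18,283; Unit 4A 272,416.84 → $272,417.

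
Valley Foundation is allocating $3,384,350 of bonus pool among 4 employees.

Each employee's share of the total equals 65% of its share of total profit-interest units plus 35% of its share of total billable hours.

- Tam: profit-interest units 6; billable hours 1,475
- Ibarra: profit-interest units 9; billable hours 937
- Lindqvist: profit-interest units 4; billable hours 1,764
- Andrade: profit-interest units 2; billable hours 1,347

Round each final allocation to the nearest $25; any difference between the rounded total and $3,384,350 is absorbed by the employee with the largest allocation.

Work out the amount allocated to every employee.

Tam: $944,875 · Ibarra: $1,143,725 · Lindqvist: $797,350 · Andrade: $498,400

Profit-interest units total 21; billable hours total 5,523.
Composite weights (65% profit-interest units + 35% billable hours): Tam 0.2792; Ibarra 0.3380; Lindqvist 0.2356; Andrade 0.1473.
Proportional shares: Tam 944,866.65; Ibarra 1,143,742.40; Lindqvist 797,341.34; Andrade 498,399.61.
Rounded to nearest $25: Tam $944,875; Ibarra $1,143,750; Lindqvist $797,350; Andrade $498,400. Sum = $3,384,375.
Difference $3,384,350 − $3,384,375 = −$25 applied to largest allocation (Ibarra): Ibarra becomes $1,143,725.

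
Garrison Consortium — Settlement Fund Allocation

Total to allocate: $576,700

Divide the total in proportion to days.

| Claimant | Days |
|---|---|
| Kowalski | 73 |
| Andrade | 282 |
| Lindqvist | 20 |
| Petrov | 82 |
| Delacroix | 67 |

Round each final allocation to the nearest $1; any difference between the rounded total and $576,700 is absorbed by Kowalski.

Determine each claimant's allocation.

Kowalski: $80,343 · Andrade: $310,361 · Lindqvist: $22,011 · Petrov: $90,247 · Delacroix: $73,738

Combined days = 524.
Proportional shares: Kowalski 73/524 × $576,700 = 80,341.79; Andrade 282/524 × $576,700 = 310,361.45; Lindqvist 20/524 × $576,700 = 22,011.45; Petrov 82/524 × $576,700 = 90,246.95; Delacroix 67/524 × $576,700 = 73,738.36.
Rounded to nearest $1: Kowalski $80,342; Andrade $310,361; Lindqvist $22,011; Petrov $90,247; Delacroix $73,738. Sum = $576,699.
Difference $576,700 − $576,699 = +$1 applied to Kowalski: Kowalski becomes $80,343.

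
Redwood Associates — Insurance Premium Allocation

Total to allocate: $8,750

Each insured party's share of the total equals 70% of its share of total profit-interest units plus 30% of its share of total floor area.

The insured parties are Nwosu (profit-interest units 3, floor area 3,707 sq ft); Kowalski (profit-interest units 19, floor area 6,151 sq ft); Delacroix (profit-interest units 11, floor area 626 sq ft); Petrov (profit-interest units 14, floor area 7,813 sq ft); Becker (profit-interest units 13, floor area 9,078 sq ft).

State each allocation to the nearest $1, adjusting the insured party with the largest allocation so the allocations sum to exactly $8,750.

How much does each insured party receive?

Nwosu: $662; Kowalski: $2,529; Delacroix: $1,183; Petrov: $2,178; Becker: $2,198

Profit-interest units total 60; floor area total 27,375.
Combined weights (70% profit-interest units + 30% floor area): Nwosu 0.0756; Kowalski 0.2891; Delacroix 0.1352; Petrov 0.2490; Becker 0.2512.
Pro-rata amounts: Nwosu 661.72; Kowalski 2,529.41; Delacroix 1,182.94; Petrov 2,178.36; Becker 2,197.58.
Rounded to nearest $1: Nwosu $662; Kowalski $2,529; Delacroix $1,183; Petrov $2,178; Becker $2,198. Sum = $8,750.
Sum already equals the total — no adjustment.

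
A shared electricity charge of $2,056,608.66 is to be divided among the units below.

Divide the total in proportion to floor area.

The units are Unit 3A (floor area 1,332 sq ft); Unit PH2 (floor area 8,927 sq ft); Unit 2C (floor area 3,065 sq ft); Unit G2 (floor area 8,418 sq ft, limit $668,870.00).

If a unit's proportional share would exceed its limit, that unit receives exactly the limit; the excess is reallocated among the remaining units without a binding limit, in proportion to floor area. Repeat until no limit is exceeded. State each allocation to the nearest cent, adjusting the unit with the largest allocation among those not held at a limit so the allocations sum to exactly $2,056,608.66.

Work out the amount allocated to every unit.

Unit 3A: $138,732.20; Unit PH2: $929,776.57; Unit 2C: $319,229.89; Unit G2: $668,870.00

Total floor area = 21,742.
Unconstrained shares: Unit 3A 125,995.8944; Unit PH2 844,418.4301; Unit 2C 289,922.9851; Unit G2 796,271.3504.
Cap binds for Unit G2 ($668,870.00); balance $1,387,738.66 reallocated over remaining floor area 13,324.
Redistributed shares: Unit 3A 138,732.2047 → $138,732.20; Unit PH2 929,776.5699 → $929,776.57; Unit 2C 319,229.8854 → $319,229.89.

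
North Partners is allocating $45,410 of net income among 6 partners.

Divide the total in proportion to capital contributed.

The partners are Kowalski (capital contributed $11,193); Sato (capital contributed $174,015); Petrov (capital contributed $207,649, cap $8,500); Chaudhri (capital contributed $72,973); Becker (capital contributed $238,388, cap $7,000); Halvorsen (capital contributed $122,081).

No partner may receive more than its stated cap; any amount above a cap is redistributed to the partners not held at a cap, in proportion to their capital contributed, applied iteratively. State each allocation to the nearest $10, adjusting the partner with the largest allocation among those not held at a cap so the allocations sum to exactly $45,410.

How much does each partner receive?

Kowalski: $880 | Sato: $13,690 | Petrov: $8,500 | Chaudhri: $5,740 | Becker: $7,000 | Halvorsen: $9,600

Combined capital contributed = 826,299.
Pro-rata shares before constraints: Kowalski 615.12; Sato 9,563.15; Petrov 11,411.54; Chaudhri 4,010.30; Becker 13,100.83; Halvorsen 6,709.07.
Cap binds for Petrov ($8,500), Becker ($7,000); remaining pool $29,910 reallocated over remaining capital contributed 380,262.
Shares after redistribution: Kowalski 880.40 → $880; Sato 13,687.38 → $13,690; Chaudhri 5,739.79 → $5,740; Halvorsen 9,602.44 → $9,600.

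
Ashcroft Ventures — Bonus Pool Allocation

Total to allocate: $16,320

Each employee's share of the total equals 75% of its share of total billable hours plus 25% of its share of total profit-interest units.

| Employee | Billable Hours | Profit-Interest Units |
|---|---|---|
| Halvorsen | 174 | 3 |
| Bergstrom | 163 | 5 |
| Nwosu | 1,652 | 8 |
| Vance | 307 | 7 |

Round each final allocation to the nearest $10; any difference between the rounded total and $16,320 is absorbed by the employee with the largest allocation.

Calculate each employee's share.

Halvorsen: $1,460; Bergstrom: $1,760; Nwosu: $10,220; Vance: $2,880

Billable hours total 2,296; profit-interest units total 23.
Combined weights (75% billable hours + 25% profit-interest units): Halvorsen 0.0894; Bergstrom 0.1076; Nwosu 0.6266; Vance 0.1764.
Proportional shares: Halvorsen 1,459.77; Bergstrom 1,755.91; Nwosu 10,225.96; Vance 2,878.36.
After rounding ($10): Halvorsen $1,460; Bergstrom $1,760; Nwosu $10,230; Vance $2,880. Sum = $16,330.
Difference $16,320 − $16,330 = −$10 applied to largest allocation (Nwosu): Nwosu becomes $10,220.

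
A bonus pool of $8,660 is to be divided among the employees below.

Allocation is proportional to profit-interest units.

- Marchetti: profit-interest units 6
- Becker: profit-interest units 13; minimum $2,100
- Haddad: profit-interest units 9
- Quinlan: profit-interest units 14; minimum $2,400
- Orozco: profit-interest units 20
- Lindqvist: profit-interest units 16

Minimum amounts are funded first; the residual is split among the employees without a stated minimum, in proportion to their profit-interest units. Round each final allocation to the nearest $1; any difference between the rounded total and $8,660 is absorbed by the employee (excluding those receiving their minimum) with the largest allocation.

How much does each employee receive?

Minimums first: Becker $2,100; Quinlan $2,400. Residual $4,160.
Residual split over remaining profit-interest units 51: Marchetti 489.41 → $489; Haddad 734.12 → $734; Orozco 1,631.37 → $1,631; Lindqvist 1,305.10 → $1,305.
Rounding difference +$1 applied to Orozco → $1,632.

Marchetti: $489; Becker: $2,100; Haddad: $734; Quinlan: $2,400; Orozco: $1,632; Lindqvist: $1,305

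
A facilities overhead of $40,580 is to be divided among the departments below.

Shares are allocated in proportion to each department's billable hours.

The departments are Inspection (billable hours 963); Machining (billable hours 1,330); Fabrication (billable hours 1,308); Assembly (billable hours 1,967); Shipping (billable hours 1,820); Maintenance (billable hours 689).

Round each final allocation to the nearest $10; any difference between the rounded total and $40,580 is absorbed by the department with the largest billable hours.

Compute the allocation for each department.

Total billable hours = 8,077.
Unrounded shares: Inspection 963/8,077 × $40,580 = 4,838.25; Machining 1,330/8,077 × $40,580 = 6,682.11; Fabrication 1,308/8,077 × $40,580 = 6,571.58; Assembly 1,967/8,077 × $40,580 = 9,882.49; Shipping 1,820/8,077 × $40,580 = 9,143.94; Maintenance 689/8,077 × $40,580 = 3,461.63.
After rounding ($10): Inspection $4,840; Machining $6,680; Fabrication $6,570; Assembly $9,880; Shipping $9,140; Maintenance $3,460. Sum = $40,570.
Difference $40,580 − $40,570 = +$10 applied to largest billable hours (Assembly): Assembly becomes $9,890.

Inspection: $4,840; Machining: $6,680; Fabrication: $6,570; Assembly: $9,890; Shipping: $9,140; Maintenance: $3,460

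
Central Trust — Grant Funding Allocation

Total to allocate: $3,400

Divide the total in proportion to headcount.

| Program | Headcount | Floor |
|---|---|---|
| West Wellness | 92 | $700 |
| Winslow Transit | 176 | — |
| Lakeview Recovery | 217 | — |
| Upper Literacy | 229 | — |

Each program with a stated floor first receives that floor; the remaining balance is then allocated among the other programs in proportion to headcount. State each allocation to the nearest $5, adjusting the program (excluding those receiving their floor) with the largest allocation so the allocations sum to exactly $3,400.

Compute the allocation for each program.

West Wellness: $700 · Winslow Transit: $765 · Lakeview Recovery: $940 · Upper Literacy: $995

Guaranteed amounts: West Wellness $700. Remaining pool $2,700.
Remaining pool split over remaining headcount 622: Winslow Transit 763.99 → $765; Lakeview Recovery 941.96 → $940; Upper Literacy 994.05 → $995.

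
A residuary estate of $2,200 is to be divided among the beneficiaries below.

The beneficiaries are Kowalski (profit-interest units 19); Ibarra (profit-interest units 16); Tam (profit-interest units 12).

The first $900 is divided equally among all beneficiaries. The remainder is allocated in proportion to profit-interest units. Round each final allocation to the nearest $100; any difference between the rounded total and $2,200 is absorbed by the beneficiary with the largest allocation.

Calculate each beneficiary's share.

Kowalski: $900 | Ibarra: $700 | Tam: $600

$900 shared equally gives $300 per beneficiary.
Remainder $1,300 by profit-interest units (total 47): Kowalski 525.53 → $500; Ibarra 442.55 → $400; Tam 331.91 → $300.
Rounding difference +$100 on remainder applied to Kowalski.
Totals: Kowalski $300 + $600 = $900; Ibarra $300 + $400 = $700; Tam $300 + $300 = $600.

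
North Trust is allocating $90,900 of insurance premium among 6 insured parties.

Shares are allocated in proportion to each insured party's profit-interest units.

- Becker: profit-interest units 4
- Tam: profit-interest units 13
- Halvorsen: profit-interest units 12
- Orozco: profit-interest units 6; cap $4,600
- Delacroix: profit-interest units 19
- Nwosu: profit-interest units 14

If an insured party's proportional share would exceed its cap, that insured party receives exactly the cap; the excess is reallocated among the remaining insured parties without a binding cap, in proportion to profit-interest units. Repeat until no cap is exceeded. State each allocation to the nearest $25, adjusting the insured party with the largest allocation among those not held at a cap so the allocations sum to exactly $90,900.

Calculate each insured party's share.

Becker: $5,575 · Tam: $18,100 · Halvorsen: $16,700 · Orozco: $4,600 · Delacroix: $26,450 · Nwosu: $19,475

Total profit-interest units = 68.
Proportional shares (ignoring caps): Becker 5,347.06; Tam 17,377.94; Halvorsen 16,041.18; Orozco 8,020.59; Delacroix 25,398.53; Nwosu 18,714.71.
Held at cap: Orozco ($4,600); residual $86,300 reallocated over remaining profit-interest units 62.
Remaining shares: Becker 5,567.74 → $5,575; Tam 18,095.16 → $18,100; Halvorsen 16,703.23 → $16,700; Delacroix 26,446.77 → $26,450; Nwosu 19,487.10 → $19,475.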